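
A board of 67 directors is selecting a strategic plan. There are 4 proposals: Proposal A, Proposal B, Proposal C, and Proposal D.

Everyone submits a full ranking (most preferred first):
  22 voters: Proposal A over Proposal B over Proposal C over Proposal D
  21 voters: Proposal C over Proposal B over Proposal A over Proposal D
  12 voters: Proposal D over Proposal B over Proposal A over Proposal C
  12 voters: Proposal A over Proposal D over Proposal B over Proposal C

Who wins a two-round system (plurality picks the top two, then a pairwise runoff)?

Proposal A

Round 1 first-place votes: Proposal A 34, Proposal B 0, Proposal C 21, Proposal D 12. Proposal A and Proposal C advance.
Runoff: Proposal A is ranked above Proposal C on 46 ballots, Proposal C above Proposal A on 21.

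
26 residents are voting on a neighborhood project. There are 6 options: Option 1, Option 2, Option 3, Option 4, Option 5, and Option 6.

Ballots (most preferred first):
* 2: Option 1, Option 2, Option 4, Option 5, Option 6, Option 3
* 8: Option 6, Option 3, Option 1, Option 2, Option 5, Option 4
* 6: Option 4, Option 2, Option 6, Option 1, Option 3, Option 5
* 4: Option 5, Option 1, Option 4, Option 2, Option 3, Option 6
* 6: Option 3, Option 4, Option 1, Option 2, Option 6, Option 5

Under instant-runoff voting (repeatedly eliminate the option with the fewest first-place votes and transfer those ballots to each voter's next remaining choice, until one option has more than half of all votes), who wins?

Option 4

Round 1: Option 1 2, Option 2 0, Option 3 6, Option 4 6, Option 5 4, Option 6 8. Option 2 eliminated.
Round 2: Option 1 2, Option 3 6, Option 4 6, Option 5 4, Option 6 8. Option 1 eliminated.
Round 3: Option 3 6, Option 4 8, Option 5 4, Option 6 8. Option 5 eliminated.
Round 4: Option 3 6, Option 4 12, Option 6 8. Option 3 eliminated.
Round 5: Option 4 18, Option 6 8. Option 4 has a majority (≥14).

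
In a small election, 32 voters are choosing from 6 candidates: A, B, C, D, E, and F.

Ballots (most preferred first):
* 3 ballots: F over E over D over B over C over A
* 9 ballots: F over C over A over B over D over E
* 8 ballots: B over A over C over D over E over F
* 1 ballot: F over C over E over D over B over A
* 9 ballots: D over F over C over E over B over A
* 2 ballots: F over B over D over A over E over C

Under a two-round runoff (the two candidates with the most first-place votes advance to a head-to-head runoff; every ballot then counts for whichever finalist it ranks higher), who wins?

D

Round 1 first-place votes: A 0, B 8, C 0, D 9, E 0, F 15. F and D advance.
Runoff: F is ranked above D on 15 ballots, D above F on 17.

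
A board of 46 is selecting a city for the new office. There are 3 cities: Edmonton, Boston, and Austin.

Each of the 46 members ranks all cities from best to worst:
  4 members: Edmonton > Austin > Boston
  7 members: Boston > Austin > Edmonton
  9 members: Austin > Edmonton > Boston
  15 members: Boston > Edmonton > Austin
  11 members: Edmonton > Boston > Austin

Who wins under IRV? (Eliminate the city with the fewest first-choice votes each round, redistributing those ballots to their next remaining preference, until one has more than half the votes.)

Edmonton

Round 1: Edmonton 15, Boston 22, Austin 9. Austin eliminated.
Round 2: Edmonton 24, Boston 22. Edmonton has a majority (≥24).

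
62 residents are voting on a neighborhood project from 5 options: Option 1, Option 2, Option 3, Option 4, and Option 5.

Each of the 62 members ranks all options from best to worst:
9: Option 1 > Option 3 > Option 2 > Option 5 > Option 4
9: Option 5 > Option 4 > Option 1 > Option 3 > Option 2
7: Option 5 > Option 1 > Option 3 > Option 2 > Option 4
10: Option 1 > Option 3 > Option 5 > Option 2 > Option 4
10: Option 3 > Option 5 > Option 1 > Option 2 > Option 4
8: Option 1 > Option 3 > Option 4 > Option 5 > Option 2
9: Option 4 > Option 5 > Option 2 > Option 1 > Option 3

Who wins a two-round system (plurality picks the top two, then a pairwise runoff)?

Round 1 first-place votes: Option 1 27, Option 2 0, Option 3 10, Option 4 9, Option 5 16. Option 1 and Option 5 advance.
Runoff: Option 1 is ranked above Option 5 on 27 ballots, Option 5 above Option 1 on 35.

Option 5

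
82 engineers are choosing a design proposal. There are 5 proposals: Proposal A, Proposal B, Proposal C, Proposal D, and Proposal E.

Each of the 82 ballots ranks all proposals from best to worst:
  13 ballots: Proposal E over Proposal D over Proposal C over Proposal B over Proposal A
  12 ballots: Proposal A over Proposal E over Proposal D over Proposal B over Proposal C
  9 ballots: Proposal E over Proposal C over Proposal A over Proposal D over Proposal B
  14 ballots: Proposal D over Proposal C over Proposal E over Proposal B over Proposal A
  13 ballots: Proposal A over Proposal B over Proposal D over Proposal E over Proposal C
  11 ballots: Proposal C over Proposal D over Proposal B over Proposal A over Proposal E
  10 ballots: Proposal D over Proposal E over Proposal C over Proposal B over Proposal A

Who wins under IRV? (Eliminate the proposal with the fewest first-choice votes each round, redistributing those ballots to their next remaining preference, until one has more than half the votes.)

Proposal D

Round 1: Proposal A 25, Proposal B 0, Proposal C 11, Proposal D 24, Proposal E 22. Proposal B eliminated.
Round 2: Proposal A 25, Proposal C 11, Proposal D 24, Proposal E 22. Proposal C eliminated.
Round 3: Proposal A 25, Proposal D 35, Proposal E 22. Proposal E eliminated.
Round 4: Proposal A 34, Proposal D 48. Proposal D has a majority (≥42).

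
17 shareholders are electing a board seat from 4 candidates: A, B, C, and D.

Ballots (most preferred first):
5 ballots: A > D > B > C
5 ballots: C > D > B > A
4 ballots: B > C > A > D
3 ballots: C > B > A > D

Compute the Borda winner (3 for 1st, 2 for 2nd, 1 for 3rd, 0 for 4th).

A: 5×3 + 5×0 + 4×1 + 3×1 = 22
B: 5×1 + 5×1 + 4×3 + 3×2 = 28
C: 5×0 + 5×3 + 4×2 + 3×3 = 32
D: 5×2 + 5×2 + 4×0 + 3×0 = 20

C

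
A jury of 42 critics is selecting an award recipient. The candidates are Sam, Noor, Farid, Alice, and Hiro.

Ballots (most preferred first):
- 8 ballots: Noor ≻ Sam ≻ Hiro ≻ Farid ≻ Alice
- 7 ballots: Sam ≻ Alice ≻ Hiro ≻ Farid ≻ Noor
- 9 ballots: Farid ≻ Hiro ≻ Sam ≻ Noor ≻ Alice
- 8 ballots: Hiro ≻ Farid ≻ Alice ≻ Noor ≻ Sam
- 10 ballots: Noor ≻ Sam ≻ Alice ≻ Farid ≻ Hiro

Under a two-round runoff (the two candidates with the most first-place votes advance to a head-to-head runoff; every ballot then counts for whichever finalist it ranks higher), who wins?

Farid

Round 1 first-place votes: Sam 7, Noor 18, Farid 9, Alice 0, Hiro 8. Noor and Farid advance.
Runoff: Noor is ranked above Farid on 18 ballots, Farid above Noor on 24.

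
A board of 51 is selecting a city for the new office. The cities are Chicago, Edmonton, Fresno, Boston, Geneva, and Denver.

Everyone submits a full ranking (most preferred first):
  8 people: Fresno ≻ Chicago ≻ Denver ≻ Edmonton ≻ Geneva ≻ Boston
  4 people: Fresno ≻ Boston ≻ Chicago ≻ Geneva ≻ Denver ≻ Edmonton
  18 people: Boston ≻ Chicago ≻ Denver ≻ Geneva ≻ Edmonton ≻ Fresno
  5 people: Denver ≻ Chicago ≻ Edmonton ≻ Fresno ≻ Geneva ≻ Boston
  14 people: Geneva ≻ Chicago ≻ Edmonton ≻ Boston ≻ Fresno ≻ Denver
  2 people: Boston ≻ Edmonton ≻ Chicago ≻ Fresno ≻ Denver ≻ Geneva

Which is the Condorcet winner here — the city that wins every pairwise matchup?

Chicago vs Edmonton: 49–2
Chicago vs Fresno: 39–12
Chicago vs Boston: 27–24
Chicago vs Geneva: 37–14
Chicago vs Denver: 46–5
Chicago beats every other city.

Chicago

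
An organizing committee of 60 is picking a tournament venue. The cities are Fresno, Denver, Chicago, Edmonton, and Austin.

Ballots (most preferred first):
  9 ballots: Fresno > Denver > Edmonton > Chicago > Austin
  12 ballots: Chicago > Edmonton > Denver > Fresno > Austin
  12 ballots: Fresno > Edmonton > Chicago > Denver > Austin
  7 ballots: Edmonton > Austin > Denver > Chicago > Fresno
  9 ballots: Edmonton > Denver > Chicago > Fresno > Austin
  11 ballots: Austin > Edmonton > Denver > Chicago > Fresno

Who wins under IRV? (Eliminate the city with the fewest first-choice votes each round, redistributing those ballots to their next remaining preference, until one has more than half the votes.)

Round 1: Fresno 21, Denver 0, Chicago 12, Edmonton 16, Austin 11. Denver eliminated.
Round 2: Fresno 21, Chicago 12, Edmonton 16, Austin 11. Austin eliminated.
Round 3: Fresno 21, Chicago 12, Edmonton 27. Chicago eliminated.
Round 4: Fresno 21, Edmonton 39. Edmonton has a majority (≥31).

Edmonton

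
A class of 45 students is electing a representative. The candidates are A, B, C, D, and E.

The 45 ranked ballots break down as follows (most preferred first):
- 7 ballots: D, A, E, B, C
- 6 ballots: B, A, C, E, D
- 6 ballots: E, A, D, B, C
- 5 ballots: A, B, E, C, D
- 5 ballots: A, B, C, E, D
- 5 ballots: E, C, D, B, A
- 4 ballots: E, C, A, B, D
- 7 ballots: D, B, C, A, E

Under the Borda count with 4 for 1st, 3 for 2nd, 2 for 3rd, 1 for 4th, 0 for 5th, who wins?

A

A: 7×3 + 6×3 + 6×3 + 5×4 + 5×4 + 5×0 + 4×2 + 7×1 = 112
B: 7×1 + 6×4 + 6×1 + 5×3 + 5×3 + 5×1 + 4×1 + 7×3 = 97
C: 7×0 + 6×2 + 6×0 + 5×1 + 5×2 + 5×3 + 4×3 + 7×2 = 68
D: 7×4 + 6×0 + 6×2 + 5×0 + 5×0 + 5×2 + 4×0 + 7×4 = 78
E: 7×2 + 6×1 + 6×4 + 5×2 + 5×1 + 5×4 + 4×4 + 7×0 = 95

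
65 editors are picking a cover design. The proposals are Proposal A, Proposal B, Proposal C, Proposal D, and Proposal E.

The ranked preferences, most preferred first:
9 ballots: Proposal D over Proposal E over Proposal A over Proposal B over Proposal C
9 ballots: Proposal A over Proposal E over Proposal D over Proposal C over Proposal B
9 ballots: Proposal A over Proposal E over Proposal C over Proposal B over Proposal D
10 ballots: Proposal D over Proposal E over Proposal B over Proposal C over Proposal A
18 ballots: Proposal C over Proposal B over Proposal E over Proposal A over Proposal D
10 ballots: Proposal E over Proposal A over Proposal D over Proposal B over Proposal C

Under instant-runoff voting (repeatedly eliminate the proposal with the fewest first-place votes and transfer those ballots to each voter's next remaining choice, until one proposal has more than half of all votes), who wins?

Proposal A

Round 1: Proposal A 18, Proposal B 0, Proposal C 18, Proposal D 19, Proposal E 10. Proposal B eliminated.
Round 2: Proposal A 18, Proposal C 18, Proposal D 19, Proposal E 10. Proposal E eliminated.
Round 3: Proposal A 28, Proposal C 18, Proposal D 19. Proposal C eliminated.
Round 4: Proposal A 46, Proposal D 19. Proposal A has a majority (≥33).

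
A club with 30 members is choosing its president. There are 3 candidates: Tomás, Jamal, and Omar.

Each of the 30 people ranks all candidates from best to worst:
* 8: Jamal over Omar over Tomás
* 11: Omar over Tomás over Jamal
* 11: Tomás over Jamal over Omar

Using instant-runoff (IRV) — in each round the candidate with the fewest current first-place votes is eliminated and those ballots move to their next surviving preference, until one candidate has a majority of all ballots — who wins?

Round 1: Tomás 11, Jamal 8, Omar 11. Jamal eliminated.
Round 2: Tomás 11, Omar 19. Omar has a majority (≥16).

Omar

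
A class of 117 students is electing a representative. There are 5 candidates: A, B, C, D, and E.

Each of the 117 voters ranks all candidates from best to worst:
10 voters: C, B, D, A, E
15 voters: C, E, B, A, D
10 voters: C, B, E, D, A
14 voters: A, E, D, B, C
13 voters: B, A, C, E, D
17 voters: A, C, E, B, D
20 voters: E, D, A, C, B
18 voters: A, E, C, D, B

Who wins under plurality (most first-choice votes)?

First-place votes: A 49, B 13, C 35, D 0, E 20.

A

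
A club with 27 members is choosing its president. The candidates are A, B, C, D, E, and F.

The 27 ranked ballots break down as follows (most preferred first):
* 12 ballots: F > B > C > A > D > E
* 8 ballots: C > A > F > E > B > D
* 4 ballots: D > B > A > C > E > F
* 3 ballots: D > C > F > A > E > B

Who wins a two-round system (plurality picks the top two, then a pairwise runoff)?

Round 1 first-place votes: A 0, B 0, C 8, D 7, E 0, F 12. F and C advance.
Runoff: F is ranked above C on 12 ballots, C above F on 15.

C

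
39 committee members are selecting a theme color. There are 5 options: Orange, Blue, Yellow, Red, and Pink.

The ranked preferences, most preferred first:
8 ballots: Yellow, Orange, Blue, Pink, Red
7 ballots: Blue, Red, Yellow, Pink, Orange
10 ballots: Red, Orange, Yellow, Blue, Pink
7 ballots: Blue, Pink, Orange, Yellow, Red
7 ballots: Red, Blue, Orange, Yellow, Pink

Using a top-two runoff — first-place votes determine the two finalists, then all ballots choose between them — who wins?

Blue

Round 1 first-place votes: Orange 0, Blue 14, Yellow 8, Red 17, Pink 0. Red and Blue advance.
Runoff: Red is ranked above Blue on 17 ballots, Blue above Red on 22.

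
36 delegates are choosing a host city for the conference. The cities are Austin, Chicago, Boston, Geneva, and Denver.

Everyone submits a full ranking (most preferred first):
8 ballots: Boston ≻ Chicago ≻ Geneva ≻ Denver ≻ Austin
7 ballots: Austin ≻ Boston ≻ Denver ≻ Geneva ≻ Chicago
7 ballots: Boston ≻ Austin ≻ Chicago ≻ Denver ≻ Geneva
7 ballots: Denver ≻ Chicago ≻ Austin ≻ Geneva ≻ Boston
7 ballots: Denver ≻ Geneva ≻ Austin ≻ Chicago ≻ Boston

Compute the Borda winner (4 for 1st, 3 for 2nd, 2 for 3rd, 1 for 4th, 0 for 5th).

Austin: 8×0 + 7×4 + 7×3 + 7×2 + 7×2 = 77
Chicago: 8×3 + 7×0 + 7×2 + 7×3 + 7×1 = 66
Boston: 8×4 + 7×3 + 7×4 + 7×0 + 7×0 = 81
Geneva: 8×2 + 7×1 + 7×0 + 7×1 + 7×3 = 51
Denver: 8×1 + 7×2 + 7×1 + 7×4 + 7×4 = 85

Denver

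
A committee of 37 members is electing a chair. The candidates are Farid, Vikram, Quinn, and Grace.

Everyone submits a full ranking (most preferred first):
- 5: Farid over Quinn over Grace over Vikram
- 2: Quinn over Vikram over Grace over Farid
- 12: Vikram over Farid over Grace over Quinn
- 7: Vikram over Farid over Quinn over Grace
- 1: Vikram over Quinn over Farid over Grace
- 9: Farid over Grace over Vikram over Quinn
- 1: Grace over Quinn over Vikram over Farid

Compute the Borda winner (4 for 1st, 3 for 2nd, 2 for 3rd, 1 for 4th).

Farid

Farid: 5×4 + 2×1 + 12×3 + 7×3 + 1×2 + 9×4 + 1×1 = 118
Vikram: 5×1 + 2×3 + 12×4 + 7×4 + 1×4 + 9×2 + 1×2 = 111
Quinn: 5×3 + 2×4 + 12×1 + 7×2 + 1×3 + 9×1 + 1×3 = 64
Grace: 5×2 + 2×2 + 12×2 + 7×1 + 1×1 + 9×3 + 1×4 = 77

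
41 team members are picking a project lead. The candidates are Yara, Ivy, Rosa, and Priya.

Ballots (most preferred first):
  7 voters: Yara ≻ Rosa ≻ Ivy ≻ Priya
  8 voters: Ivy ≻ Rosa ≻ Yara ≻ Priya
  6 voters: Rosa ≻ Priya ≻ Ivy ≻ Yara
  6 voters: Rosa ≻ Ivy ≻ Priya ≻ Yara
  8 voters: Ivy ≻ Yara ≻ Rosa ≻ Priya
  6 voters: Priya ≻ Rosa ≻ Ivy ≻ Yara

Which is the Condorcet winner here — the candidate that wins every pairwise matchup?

Rosa vs Yara: 26–15
Rosa vs Ivy: 25–16
Rosa vs Priya: 35–6
Rosa beats every other candidate.

Rosa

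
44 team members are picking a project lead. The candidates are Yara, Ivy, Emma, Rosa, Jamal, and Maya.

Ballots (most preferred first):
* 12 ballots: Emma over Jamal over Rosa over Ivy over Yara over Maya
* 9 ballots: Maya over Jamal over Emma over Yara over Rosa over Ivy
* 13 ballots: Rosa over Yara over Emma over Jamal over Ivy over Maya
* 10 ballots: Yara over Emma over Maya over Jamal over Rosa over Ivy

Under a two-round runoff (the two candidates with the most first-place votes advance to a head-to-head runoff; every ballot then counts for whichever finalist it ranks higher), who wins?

Round 1 first-place votes: Yara 10, Ivy 0, Emma 12, Rosa 13, Jamal 0, Maya 9. Rosa and Emma advance.
Runoff: Rosa is ranked above Emma on 13 ballots, Emma above Rosa on 31.

Emma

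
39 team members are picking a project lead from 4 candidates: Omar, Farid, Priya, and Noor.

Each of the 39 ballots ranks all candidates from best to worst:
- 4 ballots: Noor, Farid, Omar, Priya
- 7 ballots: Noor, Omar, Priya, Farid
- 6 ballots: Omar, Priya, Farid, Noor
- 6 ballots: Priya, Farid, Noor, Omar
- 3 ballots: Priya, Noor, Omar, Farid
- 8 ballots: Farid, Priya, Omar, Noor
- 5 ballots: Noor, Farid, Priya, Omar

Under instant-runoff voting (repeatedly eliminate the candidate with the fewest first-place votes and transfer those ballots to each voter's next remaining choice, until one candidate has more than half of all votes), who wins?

Round 1: Omar 6, Farid 8, Priya 9, Noor 16. Omar eliminated.
Round 2: Farid 8, Priya 15, Noor 16. Farid eliminated.
Round 3: Priya 23, Noor 16. Priya has a majority (≥20).

Priya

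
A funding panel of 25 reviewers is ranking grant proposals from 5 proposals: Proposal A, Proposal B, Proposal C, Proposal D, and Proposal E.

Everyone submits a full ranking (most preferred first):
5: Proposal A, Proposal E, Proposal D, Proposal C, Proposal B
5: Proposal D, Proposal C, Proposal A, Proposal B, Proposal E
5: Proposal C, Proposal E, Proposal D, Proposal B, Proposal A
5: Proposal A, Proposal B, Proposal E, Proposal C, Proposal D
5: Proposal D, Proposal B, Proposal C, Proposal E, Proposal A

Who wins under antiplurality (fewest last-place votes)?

Proposal C

Last-place votes: Proposal A 10, Proposal B 5, Proposal C 0, Proposal D 5, Proposal E 5.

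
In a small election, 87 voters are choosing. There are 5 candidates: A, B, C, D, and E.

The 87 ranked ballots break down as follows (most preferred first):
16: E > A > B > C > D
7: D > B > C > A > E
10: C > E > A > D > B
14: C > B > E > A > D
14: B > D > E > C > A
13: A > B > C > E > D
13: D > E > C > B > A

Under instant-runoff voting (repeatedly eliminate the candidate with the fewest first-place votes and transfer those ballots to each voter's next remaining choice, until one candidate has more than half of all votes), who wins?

B

Round 1: A 13, B 14, C 24, D 20, E 16. A eliminated.
Round 2: B 27, C 24, D 20, E 16. E eliminated.
Round 3: B 43, C 24, D 20. D eliminated.
Round 4: B 50, C 37. B has a majority (≥44).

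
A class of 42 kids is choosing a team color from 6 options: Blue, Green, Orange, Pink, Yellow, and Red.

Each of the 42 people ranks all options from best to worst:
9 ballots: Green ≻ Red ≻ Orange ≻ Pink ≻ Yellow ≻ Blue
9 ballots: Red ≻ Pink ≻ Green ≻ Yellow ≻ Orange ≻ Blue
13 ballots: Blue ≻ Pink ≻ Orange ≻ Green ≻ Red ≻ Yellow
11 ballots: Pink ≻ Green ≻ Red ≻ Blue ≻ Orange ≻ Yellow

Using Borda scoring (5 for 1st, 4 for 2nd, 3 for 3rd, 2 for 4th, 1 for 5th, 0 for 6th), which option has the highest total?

Blue: 9×0 + 9×0 + 13×5 + 11×2 = 87
Green: 9×5 + 9×3 + 13×2 + 11×4 = 142
Orange: 9×3 + 9×1 + 13×3 + 11×1 = 86
Pink: 9×2 + 9×4 + 13×4 + 11×5 = 161
Yellow: 9×1 + 9×2 + 13×0 + 11×0 = 27
Red: 9×4 + 9×5 + 13×1 + 11×3 = 127

Pink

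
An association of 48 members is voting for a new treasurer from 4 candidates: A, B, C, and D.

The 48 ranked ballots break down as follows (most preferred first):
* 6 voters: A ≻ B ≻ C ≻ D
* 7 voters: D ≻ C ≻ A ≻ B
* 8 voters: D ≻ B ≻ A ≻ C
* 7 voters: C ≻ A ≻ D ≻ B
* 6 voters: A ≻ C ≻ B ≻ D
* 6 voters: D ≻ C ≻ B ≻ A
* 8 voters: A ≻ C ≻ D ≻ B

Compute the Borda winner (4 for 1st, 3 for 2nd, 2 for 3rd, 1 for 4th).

A: 6×4 + 7×2 + 8×2 + 7×3 + 6×4 + 6×1 + 8×4 = 137
B: 6×3 + 7×1 + 8×3 + 7×1 + 6×2 + 6×2 + 8×1 = 88
C: 6×2 + 7×3 + 8×1 + 7×4 + 6×3 + 6×3 + 8×3 = 129
D: 6×1 + 7×4 + 8×4 + 7×2 + 6×1 + 6×4 + 8×2 = 126

A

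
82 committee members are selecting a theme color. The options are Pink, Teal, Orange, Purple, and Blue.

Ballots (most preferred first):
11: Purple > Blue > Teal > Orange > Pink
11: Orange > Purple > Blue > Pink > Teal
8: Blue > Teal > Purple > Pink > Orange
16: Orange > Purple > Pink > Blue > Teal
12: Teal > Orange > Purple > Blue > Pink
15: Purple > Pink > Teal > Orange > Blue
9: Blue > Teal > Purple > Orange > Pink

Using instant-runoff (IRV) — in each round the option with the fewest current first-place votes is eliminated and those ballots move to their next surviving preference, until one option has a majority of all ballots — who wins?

Purple

Round 1: Pink 0, Teal 12, Orange 27, Purple 26, Blue 17. Pink eliminated.
Round 2: Teal 12, Orange 27, Purple 26, Blue 17. Teal eliminated.
Round 3: Orange 39, Purple 26, Blue 17. Blue eliminated.
Round 4: Orange 39, Purple 43. Purple has a majority (≥42).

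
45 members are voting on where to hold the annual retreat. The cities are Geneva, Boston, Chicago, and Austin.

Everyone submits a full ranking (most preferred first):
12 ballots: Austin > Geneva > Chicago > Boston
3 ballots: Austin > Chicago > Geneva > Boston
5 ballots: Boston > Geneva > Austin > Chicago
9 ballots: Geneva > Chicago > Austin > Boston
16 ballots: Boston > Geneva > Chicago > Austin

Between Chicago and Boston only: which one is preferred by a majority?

Chicago

Chicago is ranked above Boston on 24 ballots; Boston above Chicago on 21.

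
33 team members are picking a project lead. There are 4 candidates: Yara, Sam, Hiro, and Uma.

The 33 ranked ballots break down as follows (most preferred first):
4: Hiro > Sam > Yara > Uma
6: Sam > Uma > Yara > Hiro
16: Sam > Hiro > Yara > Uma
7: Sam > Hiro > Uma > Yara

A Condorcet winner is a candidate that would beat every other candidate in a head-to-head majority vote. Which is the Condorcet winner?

Sam vs Yara: 33–0
Sam vs Hiro: 29–4
Sam vs Uma: 33–0
Sam beats every other candidate.

Sam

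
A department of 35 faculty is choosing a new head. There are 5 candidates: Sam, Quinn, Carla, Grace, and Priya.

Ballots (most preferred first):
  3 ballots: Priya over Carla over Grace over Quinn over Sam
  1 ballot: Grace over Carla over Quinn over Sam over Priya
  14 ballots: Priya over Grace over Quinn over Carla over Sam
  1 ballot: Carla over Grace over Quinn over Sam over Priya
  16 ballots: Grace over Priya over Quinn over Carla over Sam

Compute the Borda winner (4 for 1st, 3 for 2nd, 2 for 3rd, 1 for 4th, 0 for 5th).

Grace

Sam: 3×0 + 1×1 + 14×0 + 1×1 + 16×0 = 2
Quinn: 3×1 + 1×2 + 14×2 + 1×2 + 16×2 = 67
Carla: 3×3 + 1×3 + 14×1 + 1×4 + 16×1 = 46
Grace: 3×2 + 1×4 + 14×3 + 1×3 + 16×4 = 119
Priya: 3×4 + 1×0 + 14×4 + 1×0 + 16×3 = 116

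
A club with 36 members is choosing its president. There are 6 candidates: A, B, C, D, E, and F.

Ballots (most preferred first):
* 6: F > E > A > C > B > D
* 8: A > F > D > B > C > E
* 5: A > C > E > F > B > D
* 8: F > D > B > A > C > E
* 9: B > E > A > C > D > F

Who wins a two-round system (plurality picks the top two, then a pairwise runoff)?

A

Round 1 first-place votes: A 13, B 9, C 0, D 0, E 0, F 14. F and A advance.
Runoff: F is ranked above A on 14 ballots, A above F on 22.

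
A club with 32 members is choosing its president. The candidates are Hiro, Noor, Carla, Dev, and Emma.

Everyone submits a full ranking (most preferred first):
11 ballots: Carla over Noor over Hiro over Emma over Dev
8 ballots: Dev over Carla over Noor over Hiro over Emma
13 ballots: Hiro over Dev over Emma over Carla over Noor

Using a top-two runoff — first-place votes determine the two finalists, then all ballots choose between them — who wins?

Carla

Round 1 first-place votes: Hiro 13, Noor 0, Carla 11, Dev 8, Emma 0. Hiro and Carla advance.
Runoff: Hiro is ranked above Carla on 13 ballots, Carla above Hiro on 19.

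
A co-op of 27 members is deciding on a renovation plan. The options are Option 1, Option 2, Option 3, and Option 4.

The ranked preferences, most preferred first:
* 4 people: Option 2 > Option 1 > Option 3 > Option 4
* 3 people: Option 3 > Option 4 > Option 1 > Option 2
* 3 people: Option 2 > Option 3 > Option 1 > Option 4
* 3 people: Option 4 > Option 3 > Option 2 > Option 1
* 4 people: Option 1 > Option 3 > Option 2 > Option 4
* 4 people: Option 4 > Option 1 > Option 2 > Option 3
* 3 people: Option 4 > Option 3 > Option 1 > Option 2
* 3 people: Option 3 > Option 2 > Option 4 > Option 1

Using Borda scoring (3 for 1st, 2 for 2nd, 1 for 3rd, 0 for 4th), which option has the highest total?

Option 1: 4×2 + 3×1 + 3×1 + 3×0 + 4×3 + 4×2 + 3×1 + 3×0 = 37
Option 2: 4×3 + 3×0 + 3×3 + 3×1 + 4×1 + 4×1 + 3×0 + 3×2 = 38
Option 3: 4×1 + 3×3 + 3×2 + 3×2 + 4×2 + 4×0 + 3×2 + 3×3 = 48
Option 4: 4×0 + 3×2 + 3×0 + 3×3 + 4×0 + 4×3 + 3×3 + 3×1 = 39

Option 3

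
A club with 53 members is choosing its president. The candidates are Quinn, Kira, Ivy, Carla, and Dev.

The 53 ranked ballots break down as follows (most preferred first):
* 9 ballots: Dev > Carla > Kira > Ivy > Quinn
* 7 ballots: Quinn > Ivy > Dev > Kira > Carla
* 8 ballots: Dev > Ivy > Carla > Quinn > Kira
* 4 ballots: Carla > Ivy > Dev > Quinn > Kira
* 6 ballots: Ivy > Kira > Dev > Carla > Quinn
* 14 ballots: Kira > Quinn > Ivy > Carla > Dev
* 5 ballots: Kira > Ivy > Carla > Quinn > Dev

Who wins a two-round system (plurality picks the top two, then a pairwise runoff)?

Dev

Round 1 first-place votes: Quinn 7, Kira 19, Ivy 6, Carla 4, Dev 17. Kira and Dev advance.
Runoff: Kira is ranked above Dev on 25 ballots, Dev above Kira on 28.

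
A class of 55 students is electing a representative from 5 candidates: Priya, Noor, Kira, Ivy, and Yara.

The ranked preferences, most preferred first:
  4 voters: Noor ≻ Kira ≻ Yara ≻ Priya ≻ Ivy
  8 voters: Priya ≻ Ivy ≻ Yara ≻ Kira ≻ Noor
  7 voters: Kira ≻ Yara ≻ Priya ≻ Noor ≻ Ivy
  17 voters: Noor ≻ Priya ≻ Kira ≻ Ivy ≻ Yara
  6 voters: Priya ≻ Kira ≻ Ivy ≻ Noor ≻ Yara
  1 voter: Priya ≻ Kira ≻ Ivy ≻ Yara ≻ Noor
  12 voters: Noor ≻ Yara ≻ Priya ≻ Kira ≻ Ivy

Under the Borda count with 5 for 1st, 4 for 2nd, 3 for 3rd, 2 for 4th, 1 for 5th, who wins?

Priya

Priya: 4×2 + 8×5 + 7×3 + 17×4 + 6×5 + 1×5 + 12×3 = 208
Noor: 4×5 + 8×1 + 7×2 + 17×5 + 6×2 + 1×1 + 12×5 = 200
Kira: 4×4 + 8×2 + 7×5 + 17×3 + 6×4 + 1×4 + 12×2 = 170
Ivy: 4×1 + 8×4 + 7×1 + 17×2 + 6×3 + 1×3 + 12×1 = 110
Yara: 4×3 + 8×3 + 7×4 + 17×1 + 6×1 + 1×2 + 12×4 = 137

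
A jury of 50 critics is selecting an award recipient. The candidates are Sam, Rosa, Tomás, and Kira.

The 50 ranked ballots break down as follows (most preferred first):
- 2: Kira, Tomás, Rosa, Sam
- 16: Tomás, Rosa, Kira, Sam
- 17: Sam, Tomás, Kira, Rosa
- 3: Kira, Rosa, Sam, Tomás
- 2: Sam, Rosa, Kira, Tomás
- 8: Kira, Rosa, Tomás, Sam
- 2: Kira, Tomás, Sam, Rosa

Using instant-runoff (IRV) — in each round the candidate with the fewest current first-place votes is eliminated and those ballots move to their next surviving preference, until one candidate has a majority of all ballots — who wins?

Tomás

Round 1: Sam 19, Rosa 0, Tomás 16, Kira 15. Rosa eliminated.
Round 2: Sam 19, Tomás 16, Kira 15. Kira eliminated.
Round 3: Sam 22, Tomás 28. Tomás has a majority (≥26).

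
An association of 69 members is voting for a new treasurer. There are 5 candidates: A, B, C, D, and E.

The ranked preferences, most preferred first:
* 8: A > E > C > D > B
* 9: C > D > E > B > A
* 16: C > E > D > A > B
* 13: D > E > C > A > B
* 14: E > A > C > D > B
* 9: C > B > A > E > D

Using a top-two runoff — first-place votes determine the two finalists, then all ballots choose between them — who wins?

Round 1 first-place votes: A 8, B 0, C 34, D 13, E 14. C and E advance.
Runoff: C is ranked above E on 34 ballots, E above C on 35.

E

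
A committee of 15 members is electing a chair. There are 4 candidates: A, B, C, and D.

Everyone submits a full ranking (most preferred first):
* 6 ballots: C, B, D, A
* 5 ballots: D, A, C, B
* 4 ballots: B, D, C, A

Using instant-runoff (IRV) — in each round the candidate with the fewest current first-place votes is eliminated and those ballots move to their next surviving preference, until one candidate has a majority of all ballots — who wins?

Round 1: A 0, B 4, C 6, D 5. A eliminated.
Round 2: B 4, C 6, D 5. B eliminated.
Round 3: C 6, D 9. D has a majority (≥8).

D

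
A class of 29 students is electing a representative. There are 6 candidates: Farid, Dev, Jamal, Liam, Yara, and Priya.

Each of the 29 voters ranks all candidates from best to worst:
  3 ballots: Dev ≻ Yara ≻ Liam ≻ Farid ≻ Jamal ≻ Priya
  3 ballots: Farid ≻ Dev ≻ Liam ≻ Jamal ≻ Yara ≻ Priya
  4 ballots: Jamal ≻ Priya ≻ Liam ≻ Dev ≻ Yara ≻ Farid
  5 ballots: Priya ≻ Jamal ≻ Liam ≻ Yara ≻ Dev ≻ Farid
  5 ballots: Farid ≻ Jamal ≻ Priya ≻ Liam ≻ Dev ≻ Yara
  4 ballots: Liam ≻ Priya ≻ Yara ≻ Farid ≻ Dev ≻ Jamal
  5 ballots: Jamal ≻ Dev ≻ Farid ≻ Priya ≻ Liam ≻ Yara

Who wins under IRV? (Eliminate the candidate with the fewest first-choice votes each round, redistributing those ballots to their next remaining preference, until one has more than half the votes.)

Round 1: Farid 8, Dev 3, Jamal 9, Liam 4, Yara 0, Priya 5. Yara eliminated.
Round 2: Farid 8, Dev 3, Jamal 9, Liam 4, Priya 5. Dev eliminated.
Round 3: Farid 8, Jamal 9, Liam 7, Priya 5. Priya eliminated.
Round 4: Farid 8, Jamal 14, Liam 7. Liam eliminated.
Round 5: Farid 15, Jamal 14. Farid has a majority (≥15).

Farid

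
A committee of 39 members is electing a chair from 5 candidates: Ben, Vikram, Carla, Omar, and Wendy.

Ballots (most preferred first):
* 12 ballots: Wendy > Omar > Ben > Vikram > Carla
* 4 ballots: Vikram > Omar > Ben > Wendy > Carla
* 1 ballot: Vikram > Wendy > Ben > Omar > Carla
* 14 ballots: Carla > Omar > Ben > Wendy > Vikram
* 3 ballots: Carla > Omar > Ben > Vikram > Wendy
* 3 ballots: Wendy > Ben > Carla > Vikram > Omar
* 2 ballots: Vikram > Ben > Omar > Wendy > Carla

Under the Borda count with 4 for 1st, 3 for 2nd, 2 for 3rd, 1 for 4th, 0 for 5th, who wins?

Omar

Ben: 12×2 + 4×2 + 1×2 + 14×2 + 3×2 + 3×3 + 2×3 = 83
Vikram: 12×1 + 4×4 + 1×4 + 14×0 + 3×1 + 3×1 + 2×4 = 46
Carla: 12×0 + 4×0 + 1×0 + 14×4 + 3×4 + 3×2 + 2×0 = 74
Omar: 12×3 + 4×3 + 1×1 + 14×3 + 3×3 + 3×0 + 2×2 = 104
Wendy: 12×4 + 4×1 + 1×3 + 14×1 + 3×0 + 3×4 + 2×1 = 83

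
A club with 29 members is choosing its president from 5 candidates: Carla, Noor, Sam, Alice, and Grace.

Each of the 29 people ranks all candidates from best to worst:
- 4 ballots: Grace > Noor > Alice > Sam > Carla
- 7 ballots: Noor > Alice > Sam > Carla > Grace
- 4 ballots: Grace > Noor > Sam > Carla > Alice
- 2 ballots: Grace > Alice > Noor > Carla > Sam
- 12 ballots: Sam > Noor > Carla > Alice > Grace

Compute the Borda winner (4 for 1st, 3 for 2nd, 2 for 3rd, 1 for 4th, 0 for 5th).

Noor

Carla: 4×0 + 7×1 + 4×1 + 2×1 + 12×2 = 37
Noor: 4×3 + 7×4 + 4×3 + 2×2 + 12×3 = 92
Sam: 4×1 + 7×2 + 4×2 + 2×0 + 12×4 = 74
Alice: 4×2 + 7×3 + 4×0 + 2×3 + 12×1 = 47
Grace: 4×4 + 7×0 + 4×4 + 2×4 + 12×0 = 40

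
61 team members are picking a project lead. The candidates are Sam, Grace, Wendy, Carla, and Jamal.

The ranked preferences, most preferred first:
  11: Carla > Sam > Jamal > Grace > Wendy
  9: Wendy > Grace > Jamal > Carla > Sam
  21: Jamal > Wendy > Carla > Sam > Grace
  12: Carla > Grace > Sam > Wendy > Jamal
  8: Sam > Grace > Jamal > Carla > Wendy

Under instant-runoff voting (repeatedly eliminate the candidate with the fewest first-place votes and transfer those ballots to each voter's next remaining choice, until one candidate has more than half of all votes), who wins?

Round 1: Sam 8, Grace 0, Wendy 9, Carla 23, Jamal 21. Grace eliminated.
Round 2: Sam 8, Wendy 9, Carla 23, Jamal 21. Sam eliminated.
Round 3: Wendy 9, Carla 23, Jamal 29. Wendy eliminated.
Round 4: Carla 23, Jamal 38. Jamal has a majority (≥31).

Jamal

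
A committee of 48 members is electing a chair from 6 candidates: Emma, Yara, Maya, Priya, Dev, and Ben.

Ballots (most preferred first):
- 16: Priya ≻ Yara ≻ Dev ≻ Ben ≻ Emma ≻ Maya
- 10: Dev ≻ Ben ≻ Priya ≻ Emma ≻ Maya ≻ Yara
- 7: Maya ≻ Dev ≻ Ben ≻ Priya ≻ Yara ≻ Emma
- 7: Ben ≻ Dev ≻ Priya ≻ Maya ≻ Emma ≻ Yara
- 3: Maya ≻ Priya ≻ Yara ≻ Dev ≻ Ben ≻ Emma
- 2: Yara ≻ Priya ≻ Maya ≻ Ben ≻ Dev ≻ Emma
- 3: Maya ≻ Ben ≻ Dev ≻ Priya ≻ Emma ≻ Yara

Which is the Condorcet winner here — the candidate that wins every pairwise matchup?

Dev vs Emma: 48–0
Dev vs Yara: 27–21
Dev vs Maya: 33–15
Dev vs Priya: 27–21
Dev vs Ben: 36–12
Dev beats every other candidate.

Dev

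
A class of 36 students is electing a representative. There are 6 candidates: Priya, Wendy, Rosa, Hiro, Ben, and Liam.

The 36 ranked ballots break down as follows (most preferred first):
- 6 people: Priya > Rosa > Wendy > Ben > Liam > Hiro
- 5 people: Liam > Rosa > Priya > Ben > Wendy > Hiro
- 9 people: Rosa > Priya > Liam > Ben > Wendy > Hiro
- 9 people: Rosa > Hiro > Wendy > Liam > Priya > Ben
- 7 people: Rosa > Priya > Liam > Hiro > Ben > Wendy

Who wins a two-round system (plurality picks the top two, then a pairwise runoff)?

Rosa

Round 1 first-place votes: Priya 6, Wendy 0, Rosa 25, Hiro 0, Ben 0, Liam 5. Rosa and Priya advance.
Runoff: Rosa is ranked above Priya on 30 ballots, Priya above Rosa on 6.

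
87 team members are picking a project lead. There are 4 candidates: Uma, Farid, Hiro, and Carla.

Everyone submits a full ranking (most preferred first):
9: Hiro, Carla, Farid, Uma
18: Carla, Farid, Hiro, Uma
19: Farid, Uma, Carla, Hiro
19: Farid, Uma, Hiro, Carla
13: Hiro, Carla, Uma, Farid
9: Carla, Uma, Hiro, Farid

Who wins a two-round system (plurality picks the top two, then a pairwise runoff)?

Round 1 first-place votes: Uma 0, Farid 38, Hiro 22, Carla 27. Farid and Carla advance.
Runoff: Farid is ranked above Carla on 38 ballots, Carla above Farid on 49.

Carla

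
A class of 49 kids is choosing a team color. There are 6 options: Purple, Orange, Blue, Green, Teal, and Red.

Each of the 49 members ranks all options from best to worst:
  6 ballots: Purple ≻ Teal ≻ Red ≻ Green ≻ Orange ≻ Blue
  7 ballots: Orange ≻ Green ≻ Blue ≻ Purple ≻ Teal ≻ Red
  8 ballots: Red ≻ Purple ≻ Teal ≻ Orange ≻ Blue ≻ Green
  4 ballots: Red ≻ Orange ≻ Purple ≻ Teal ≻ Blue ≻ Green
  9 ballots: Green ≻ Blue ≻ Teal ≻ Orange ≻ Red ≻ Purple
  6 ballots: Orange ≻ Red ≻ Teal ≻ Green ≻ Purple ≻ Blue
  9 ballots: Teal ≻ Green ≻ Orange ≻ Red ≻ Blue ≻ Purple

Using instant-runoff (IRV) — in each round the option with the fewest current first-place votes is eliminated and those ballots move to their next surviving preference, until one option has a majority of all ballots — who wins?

Teal

Round 1: Purple 6, Orange 13, Blue 0, Green 9, Teal 9, Red 12. Blue eliminated.
Round 2: Purple 6, Orange 13, Green 9, Teal 9, Red 12. Purple eliminated.
Round 3: Orange 13, Green 9, Teal 15, Red 12. Green eliminated.
Round 4: Orange 13, Teal 24, Red 12. Red eliminated.
Round 5: Orange 17, Teal 32. Teal has a majority (≥25).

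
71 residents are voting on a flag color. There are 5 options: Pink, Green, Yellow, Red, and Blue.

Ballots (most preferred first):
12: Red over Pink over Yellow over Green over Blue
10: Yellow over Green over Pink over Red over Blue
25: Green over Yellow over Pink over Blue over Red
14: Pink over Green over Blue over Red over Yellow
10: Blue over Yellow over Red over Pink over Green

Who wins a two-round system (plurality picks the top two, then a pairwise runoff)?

Round 1 first-place votes: Pink 14, Green 25, Yellow 10, Red 12, Blue 10. Green and Pink advance.
Runoff: Green is ranked above Pink on 35 ballots, Pink above Green on 36.

Pink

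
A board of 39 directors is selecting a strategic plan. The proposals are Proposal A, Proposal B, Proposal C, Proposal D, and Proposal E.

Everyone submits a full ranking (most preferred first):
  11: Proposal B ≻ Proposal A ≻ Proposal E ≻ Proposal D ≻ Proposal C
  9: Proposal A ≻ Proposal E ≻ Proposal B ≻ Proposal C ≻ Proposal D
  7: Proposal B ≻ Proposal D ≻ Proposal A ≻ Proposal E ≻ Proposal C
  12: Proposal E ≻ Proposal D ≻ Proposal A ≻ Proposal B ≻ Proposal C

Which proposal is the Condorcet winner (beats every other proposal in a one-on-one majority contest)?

Proposal A

Proposal A vs Proposal B: 21–18
Proposal A vs Proposal C: 39–0
Proposal A vs Proposal D: 20–19
Proposal A vs Proposal E: 27–12
Proposal A beats every other proposal.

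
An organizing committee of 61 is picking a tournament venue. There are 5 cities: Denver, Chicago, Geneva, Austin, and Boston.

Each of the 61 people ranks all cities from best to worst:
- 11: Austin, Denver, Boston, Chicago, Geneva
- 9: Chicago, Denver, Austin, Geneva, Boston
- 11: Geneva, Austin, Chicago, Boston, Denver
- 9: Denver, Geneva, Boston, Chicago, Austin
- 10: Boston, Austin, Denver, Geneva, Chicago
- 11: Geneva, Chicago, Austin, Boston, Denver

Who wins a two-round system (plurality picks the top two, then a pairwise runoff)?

Round 1 first-place votes: Denver 9, Chicago 9, Geneva 22, Austin 11, Boston 10. Geneva and Austin advance.
Runoff: Geneva is ranked above Austin on 31 ballots, Austin above Geneva on 30.

Geneva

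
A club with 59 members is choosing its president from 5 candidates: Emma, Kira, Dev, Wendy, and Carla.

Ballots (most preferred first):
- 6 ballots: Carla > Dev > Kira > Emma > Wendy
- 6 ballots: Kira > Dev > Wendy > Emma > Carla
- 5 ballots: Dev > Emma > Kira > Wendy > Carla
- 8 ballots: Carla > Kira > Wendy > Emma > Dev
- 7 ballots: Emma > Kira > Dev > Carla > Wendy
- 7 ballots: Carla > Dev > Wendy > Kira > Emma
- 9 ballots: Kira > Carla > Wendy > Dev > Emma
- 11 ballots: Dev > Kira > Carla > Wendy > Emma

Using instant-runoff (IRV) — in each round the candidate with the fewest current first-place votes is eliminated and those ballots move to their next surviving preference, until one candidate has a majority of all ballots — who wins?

Kira

Round 1: Emma 7, Kira 15, Dev 16, Wendy 0, Carla 21. Wendy eliminated.
Round 2: Emma 7, Kira 15, Dev 16, Carla 21. Emma eliminated.
Round 3: Kira 22, Dev 16, Carla 21. Dev eliminated.
Round 4: Kira 38, Carla 21. Kira has a majority (≥30).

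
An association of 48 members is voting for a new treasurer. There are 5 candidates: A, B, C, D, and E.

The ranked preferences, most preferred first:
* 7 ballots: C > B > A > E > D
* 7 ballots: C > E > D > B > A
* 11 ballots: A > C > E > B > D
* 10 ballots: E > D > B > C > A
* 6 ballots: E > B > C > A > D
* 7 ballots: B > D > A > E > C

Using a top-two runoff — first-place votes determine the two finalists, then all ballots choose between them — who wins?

Round 1 first-place votes: A 11, B 7, C 14, D 0, E 16. E and C advance.
Runoff: E is ranked above C on 23 ballots, C above E on 25.

C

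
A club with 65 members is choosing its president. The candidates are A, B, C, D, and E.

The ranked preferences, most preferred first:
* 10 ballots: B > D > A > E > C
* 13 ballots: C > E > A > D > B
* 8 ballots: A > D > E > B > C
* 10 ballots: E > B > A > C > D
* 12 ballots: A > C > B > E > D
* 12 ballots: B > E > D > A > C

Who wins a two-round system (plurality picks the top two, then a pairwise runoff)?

Round 1 first-place votes: A 20, B 22, C 13, D 0, E 10. B and A advance.
Runoff: B is ranked above A on 32 ballots, A above B on 33.

A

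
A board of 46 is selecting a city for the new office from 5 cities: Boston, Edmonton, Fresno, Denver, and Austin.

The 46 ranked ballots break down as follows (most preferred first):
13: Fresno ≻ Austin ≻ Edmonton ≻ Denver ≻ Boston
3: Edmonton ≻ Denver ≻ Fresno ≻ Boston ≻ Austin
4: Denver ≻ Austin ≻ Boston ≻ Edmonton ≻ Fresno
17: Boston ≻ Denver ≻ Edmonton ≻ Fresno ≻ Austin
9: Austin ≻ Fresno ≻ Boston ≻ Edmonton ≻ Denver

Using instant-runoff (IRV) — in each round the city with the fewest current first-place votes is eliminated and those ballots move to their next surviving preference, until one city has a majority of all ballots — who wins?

Round 1: Boston 17, Edmonton 3, Fresno 13, Denver 4, Austin 9. Edmonton eliminated.
Round 2: Boston 17, Fresno 13, Denver 7, Austin 9. Denver eliminated.
Round 3: Boston 17, Fresno 16, Austin 13. Austin eliminated.
Round 4: Boston 21, Fresno 25. Fresno has a majority (≥24).

Fresno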